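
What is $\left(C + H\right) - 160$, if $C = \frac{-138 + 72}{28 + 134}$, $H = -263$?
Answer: $- \frac{11432}{27} \approx -423.41$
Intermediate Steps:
$C = - \frac{11}{27}$ ($C = - \frac{66}{162} = \left(-66\right) \frac{1}{162} = - \frac{11}{27} \approx -0.40741$)
$\left(C + H\right) - 160 = \left(- \frac{11}{27} - 263\right) - 160 = - \frac{7112}{27} - 160 = - \frac{11432}{27}$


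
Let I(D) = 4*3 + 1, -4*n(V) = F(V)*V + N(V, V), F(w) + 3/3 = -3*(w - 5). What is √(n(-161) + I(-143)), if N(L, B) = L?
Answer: √80230/2 ≈ 141.62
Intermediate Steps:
F(w) = 14 - 3*w (F(w) = -1 - 3*(w - 5) = -1 - 3*(-5 + w) = -1 + (15 - 3*w) = 14 - 3*w)
n(V) = -V/4 - V*(14 - 3*V)/4 (n(V) = -((14 - 3*V)*V + V)/4 = -(V*(14 - 3*V) + V)/4 = -(V + V*(14 - 3*V))/4 = -V/4 - V*(14 - 3*V)/4)
I(D) = 13 (I(D) = 12 + 1 = 13)
√(n(-161) + I(-143)) = √((¾)*(-161)*(-5 - 161) + 13) = √((¾)*(-161)*(-166) + 13) = √(40089/2 + 13) = √(40115/2) = √80230/2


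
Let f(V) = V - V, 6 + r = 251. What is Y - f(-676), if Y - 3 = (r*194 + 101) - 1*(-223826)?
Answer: 271460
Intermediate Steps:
r = 245 (r = -6 + 251 = 245)
f(V) = 0
Y = 271460 (Y = 3 + ((245*194 + 101) - 1*(-223826)) = 3 + ((47530 + 101) + 223826) = 3 + (47631 + 223826) = 3 + 271457 = 271460)
Y - f(-676) = 271460 - 1*0 = 271460 + 0 = 271460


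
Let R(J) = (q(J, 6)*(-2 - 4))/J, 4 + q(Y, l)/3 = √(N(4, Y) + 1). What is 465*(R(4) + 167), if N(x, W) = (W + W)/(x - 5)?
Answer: 86025 - 4185*I*√7/2 ≈ 86025.0 - 5536.2*I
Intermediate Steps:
N(x, W) = 2*W/(-5 + x) (N(x, W) = (2*W)/(-5 + x) = 2*W/(-5 + x))
q(Y, l) = -12 + 3*√(1 - 2*Y) (q(Y, l) = -12 + 3*√(2*Y/(-5 + 4) + 1) = -12 + 3*√(2*Y/(-1) + 1) = -12 + 3*√(2*Y*(-1) + 1) = -12 + 3*√(-2*Y + 1) = -12 + 3*√(1 - 2*Y))
R(J) = (72 - 18*√(1 - 2*J))/J (R(J) = ((-12 + 3*√(1 - 2*J))*(-2 - 4))/J = ((-12 + 3*√(1 - 2*J))*(-6))/J = (72 - 18*√(1 - 2*J))/J)
465*(R(4) + 167) = 465*(18*(4 - √(1 - 2*4))/4 + 167) = 465*(18*(¼)*(4 - √(1 - 8)) + 167) = 465*(18*(¼)*(4 - √(-7)) + 167) = 465*(18*(¼)*(4 - I*√7) + 167) = 465*((18 - 9*I*√7/2) + 167) = 465*(185 - 9*I*√7/2) = 86025 - 4185*I*√7/2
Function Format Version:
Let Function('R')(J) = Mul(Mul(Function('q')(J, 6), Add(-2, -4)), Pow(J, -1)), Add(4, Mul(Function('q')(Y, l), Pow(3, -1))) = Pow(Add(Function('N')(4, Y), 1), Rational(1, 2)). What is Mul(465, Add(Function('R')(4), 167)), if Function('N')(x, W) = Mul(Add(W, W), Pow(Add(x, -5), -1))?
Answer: Add(86025, Mul(Rational(-4185, 2), I, Pow(7, Rational(1, 2)))) ≈ Add(86025., Mul(-5536.2, I))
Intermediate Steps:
Function('N')(x, W) = Mul(2, W, Pow(Add(-5, x), -1)) (Function('N')(x, W) = Mul(Mul(2, W), Pow(Add(-5, x), -1)) = Mul(2, W, Pow(Add(-5, x), -1)))
Function('q')(Y, l) = Add(-12, Mul(3, Pow(Add(1, Mul(-2, Y)), Rational(1, 2)))) (Function('q')(Y, l) = Add(-12, Mul(3, Pow(Add(Mul(2, Y, Pow(Add(-5, 4), -1)), 1), Rational(1, 2)))) = Add(-12, Mul(3, Pow(Add(Mul(2, Y, Pow(-1, -1)), 1), Rational(1, 2)))) = Add(-12, Mul(3, Pow(Add(Mul(2, Y, -1), 1), Rational(1, 2)))) = Add(-12, Mul(3, Pow(Add(Mul(-2, Y), 1), Rational(1, 2)))) = Add(-12, Mul(3, Pow(Add(1, Mul(-2, Y)), Rational(1, 2)))))
Function('R')(J) = Mul(Pow(J, -1), Add(72, Mul(-18, Pow(Add(1, Mul(-2, J)), Rational(1, 2))))) (Function('R')(J) = Mul(Mul(Add(-12, Mul(3, Pow(Add(1, Mul(-2, J)), Rational(1, 2)))), Add(-2, -4)), Pow(J, -1)) = Mul(Mul(Add(-12, Mul(3, Pow(Add(1, Mul(-2, J)), Rational(1, 2)))), -6), Pow(J, -1)) = Mul(Add(72, Mul(-18, Pow(Add(1, Mul(-2, J)), Rational(1, 2)))), Pow(J, -1)) = Mul(Pow(J, -1), Add(72, Mul(-18, Pow(Add(1, Mul(-2, J)), Rational(1, 2))))))
Mul(465, Add(Function('R')(4), 167)) = Mul(465, Add(Mul(18, Pow(4, -1), Add(4, Mul(-1, Pow(Add(1, Mul(-2, 4)), Rational(1, 2))))), 167)) = Mul(465, Add(Mul(18, Rational(1, 4), Add(4, Mul(-1, Pow(Add(1, -8), Rational(1, 2))))), 167)) = Mul(465, Add(Mul(18, Rational(1, 4), Add(4, Mul(-1, Pow(-7, Rational(1, 2))))), 167)) = Mul(465, Add(Mul(18, Rational(1, 4), Add(4, Mul(-1, Mul(I, Pow(7, Rational(1, 2)))))), 167)) = Mul(465, Add(Mul(18, Rational(1, 4), Add(4, Mul(-1, I, Pow(7, Rational(1, 2))))), 167)) = Mul(465, Add(Add(18, Mul(Rational(-9, 2), I, Pow(7, Rational(1, 2)))), 167)) = Mul(465, Add(185, Mul(Rational(-9, 2), I, Pow(7, Rational(1, 2))))) = Add(86025, Mul(Rational(-4185, 2), I, Pow(7, Rational(1, 2))))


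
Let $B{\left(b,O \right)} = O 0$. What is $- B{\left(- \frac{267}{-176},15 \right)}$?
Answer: $0$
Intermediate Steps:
$B{\left(b,O \right)} = 0$
$- B{\left(- \frac{267}{-176},15 \right)} = \left(-1\right) 0 = 0$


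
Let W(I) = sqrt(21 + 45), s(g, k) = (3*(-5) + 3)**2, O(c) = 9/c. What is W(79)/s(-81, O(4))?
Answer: sqrt(66)/144 ≈ 0.056417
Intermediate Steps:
s(g, k) = 144 (s(g, k) = (-15 + 3)**2 = (-12)**2 = 144)
W(I) = sqrt(66)
W(79)/s(-81, O(4)) = sqrt(66)/144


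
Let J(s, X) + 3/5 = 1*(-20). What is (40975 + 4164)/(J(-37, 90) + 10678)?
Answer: 225695/53287 ≈ 4.2355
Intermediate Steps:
J(s, X) = -103/5 (J(s, X) = -3/5 + 1*(-20) = -3/5 - 20 = -103/5)
(40975 + 4164)/(J(-37, 90) + 10678) = (40975 + 4164)/(-103/5 + 10678) = 45139/(53287/5) = 45139*(5/53287) = 225695/53287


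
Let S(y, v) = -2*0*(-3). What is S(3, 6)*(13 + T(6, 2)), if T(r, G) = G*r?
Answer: 0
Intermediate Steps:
S(y, v) = 0 (S(y, v) = 0*(-3) = 0)
S(3, 6)*(13 + T(6, 2)) = 0*(13 + 2*6) = 0*(13 + 12) = 0*25 = 0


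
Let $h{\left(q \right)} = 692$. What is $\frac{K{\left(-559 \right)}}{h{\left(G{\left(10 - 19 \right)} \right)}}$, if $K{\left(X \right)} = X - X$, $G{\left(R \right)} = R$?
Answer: $0$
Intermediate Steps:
$K{\left(X \right)} = 0$
$\frac{K{\left(-559 \right)}}{h{\left(G{\left(10 - 19 \right)} \right)}} = \frac{0}{692} = 0 \cdot \frac{1}{692} = 0$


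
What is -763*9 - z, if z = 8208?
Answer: -15075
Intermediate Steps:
-763*9 - z = -763*9 - 1*8208 = -6867 - 8208 = -15075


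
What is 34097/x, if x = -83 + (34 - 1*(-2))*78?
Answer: 34097/2725 ≈ 12.513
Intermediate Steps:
x = 2725 (x = -83 + (34 + 2)*78 = -83 + 36*78 = -83 + 2808 = 2725)
34097/x = 34097/2725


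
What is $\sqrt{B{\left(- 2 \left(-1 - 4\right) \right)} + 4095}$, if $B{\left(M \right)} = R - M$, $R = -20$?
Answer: $\sqrt{4065} \approx 63.757$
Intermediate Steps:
$B{\left(M \right)} = -20 - M$
$\sqrt{B{\left(- 2 \left(-1 - 4\right) \right)} + 4095} = \sqrt{\left(-20 - - 2 \left(-1 - 4\right)\right) + 4095} = \sqrt{\left(-20 - \left(-2\right) \left(-5\right)\right) + 4095} = \sqrt{\left(-20 - 10\right) + 4095} = \sqrt{-30 + 4095} = \sqrt{4065}$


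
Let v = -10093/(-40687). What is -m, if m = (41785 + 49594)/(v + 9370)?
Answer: -3717937373/381247283 ≈ -9.7520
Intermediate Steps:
v = 10093/40687 (v = -10093*(-1)/40687 = -1*(-10093/40687) = 10093/40687 ≈ 0.24806)
m = 3717937373/381247283 (m = (41785 + 49594)/(10093/40687 + 9370) = 91379/(381247283/40687) = 91379*(40687/381247283) = 3717937373/381247283 ≈ 9.7520)
-m = -1*3717937373/381247283 = -3717937373/381247283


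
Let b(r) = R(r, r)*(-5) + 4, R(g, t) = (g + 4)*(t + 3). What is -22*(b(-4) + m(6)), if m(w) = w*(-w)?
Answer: 704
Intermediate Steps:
R(g, t) = (3 + t)*(4 + g) (R(g, t) = (4 + g)*(3 + t) = (3 + t)*(4 + g))
m(w) = -w² (m(w) = w*(-w) = -w²)
b(r) = -56 - 35*r - 5*r² (b(r) = (12 + 3*r + 4*r + r*r)*(-5) + 4 = (12 + 3*r + 4*r + r²)*(-5) + 4 = (12 + r² + 7*r)*(-5) + 4 = (-60 - 35*r - 5*r²) + 4 = -56 - 35*r - 5*r²)
-22*(b(-4) + m(6)) = -22*((-56 - 35*(-4) - 5*(-4)²) - 1*6²) = -22*((-56 + 140 - 5*16) - 1*36) = -22*((-56 + 140 - 80) - 36) = -22*(4 - 36) = -22*(-32) = 704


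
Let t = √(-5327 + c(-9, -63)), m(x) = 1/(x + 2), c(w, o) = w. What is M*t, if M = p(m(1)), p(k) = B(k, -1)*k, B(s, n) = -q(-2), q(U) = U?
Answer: 4*I*√1334/3 ≈ 48.699*I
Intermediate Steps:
m(x) = 1/(2 + x)
B(s, n) = 2 (B(s, n) = -1*(-2) = 2)
p(k) = 2*k
t = 2*I*√1334 (t = √(-5327 - 9) = √(-5336) = 2*I*√1334 ≈ 73.048*I)
M = ⅔ (M = 2/(2 + 1) = 2/3 = 2*(⅓) = ⅔ ≈ 0.66667)
M*t = 2*(2*I*√1334)/3 = 4*I*√1334/3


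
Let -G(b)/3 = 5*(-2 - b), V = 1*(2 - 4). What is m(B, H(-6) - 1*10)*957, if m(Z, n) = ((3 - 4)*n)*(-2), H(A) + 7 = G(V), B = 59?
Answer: -32538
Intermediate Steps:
V = -2 (V = 1*(-2) = -2)
G(b) = 30 + 15*b (G(b) = -15*(-2 - b) = -3*(-10 - 5*b) = 30 + 15*b)
H(A) = -7 (H(A) = -7 + (30 + 15*(-2)) = -7 + (30 - 30) = -7 + 0 = -7)
m(Z, n) = 2*n (m(Z, n) = -n*(-2) = 2*n)
m(B, H(-6) - 1*10)*957 = (2*(-7 - 1*10))*957 = (2*(-7 - 10))*957 = (2*(-17))*957 = -34*957 = -32538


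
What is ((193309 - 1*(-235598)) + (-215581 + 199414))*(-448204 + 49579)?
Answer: -164528482500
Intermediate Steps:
((193309 - 1*(-235598)) + (-215581 + 199414))*(-448204 + 49579) = ((193309 + 235598) - 16167)*(-398625) = (428907 - 16167)*(-398625) = 412740*(-398625) = -164528482500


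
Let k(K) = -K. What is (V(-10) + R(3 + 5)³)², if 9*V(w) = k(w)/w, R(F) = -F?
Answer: 21242881/81 ≈ 2.6226e+5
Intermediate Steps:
V(w) = -⅑ (V(w) = ((-w)/w)/9 = (⅑)*(-1) = -⅑)
(V(-10) + R(3 + 5)³)² = (-⅑ + (-(3 + 5))³)² = (-⅑ + (-1*8)³)² = (-⅑ + (-8)³)² = (-⅑ - 512)² = (-4609/9)² = 21242881/81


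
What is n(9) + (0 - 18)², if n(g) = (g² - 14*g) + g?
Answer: 288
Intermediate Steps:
n(g) = g² - 13*g
n(9) + (0 - 18)² = 9*(-13 + 9) + (0 - 18)² = 9*(-4) + (-18)² = -36 + 324 = 288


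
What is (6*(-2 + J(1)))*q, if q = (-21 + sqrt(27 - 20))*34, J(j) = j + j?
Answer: 0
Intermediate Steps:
J(j) = 2*j
q = -714 + 34*sqrt(7) (q = (-21 + sqrt(7))*34 = -714 + 34*sqrt(7) ≈ -624.04)
(6*(-2 + J(1)))*q = (6*(-2 + 2*1))*(-714 + 34*sqrt(7)) = (6*(-2 + 2))*(-714 + 34*sqrt(7)) = (6*0)*(-714 + 34*sqrt(7)) = 0*(-714 + 34*sqrt(7)) = 0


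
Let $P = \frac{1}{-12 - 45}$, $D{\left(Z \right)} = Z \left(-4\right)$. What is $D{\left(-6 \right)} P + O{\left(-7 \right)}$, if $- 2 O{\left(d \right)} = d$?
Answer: $\frac{117}{38} \approx 3.0789$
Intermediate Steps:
$D{\left(Z \right)} = - 4 Z$
$O{\left(d \right)} = - \frac{d}{2}$
$P = - \frac{1}{57}$ ($P = \frac{1}{-57} = - \frac{1}{57} \approx -0.017544$)
$D{\left(-6 \right)} P + O{\left(-7 \right)} = \left(-4\right) \left(-6\right) \left(- \frac{1}{57}\right) - - \frac{7}{2} = 24 \left(- \frac{1}{57}\right) + \frac{7}{2} = - \frac{8}{19} + \frac{7}{2} = \frac{117}{38}$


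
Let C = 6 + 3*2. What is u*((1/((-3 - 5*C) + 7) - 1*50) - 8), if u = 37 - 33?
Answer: -3249/14 ≈ -232.07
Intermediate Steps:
C = 12 (C = 6 + 6 = 12)
u = 4
u*((1/((-3 - 5*C) + 7) - 1*50) - 8) = 4*((1/((-3 - 5*12) + 7) - 1*50) - 8) = 4*((1/((-3 - 60) + 7) - 50) - 8) = 4*((1/(-63 + 7) - 50) - 8) = 4*((1/(-56) - 50) - 8) = 4*((-1/56 - 50) - 8) = 4*(-2801/56 - 8) = 4*(-3249/56) = -3249/14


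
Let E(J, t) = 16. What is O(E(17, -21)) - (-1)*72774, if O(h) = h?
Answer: 72790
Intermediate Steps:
O(E(17, -21)) - (-1)*72774 = 16 - (-1)*72774 = 16 - 1*(-72774) = 16 + 72774 = 72790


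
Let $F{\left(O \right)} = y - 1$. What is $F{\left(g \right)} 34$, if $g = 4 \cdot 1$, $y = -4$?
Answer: $-170$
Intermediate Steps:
$g = 4$
$F{\left(O \right)} = -5$ ($F{\left(O \right)} = -4 - 1 = -5$)
$F{\left(g \right)} 34 = \left(-5\right) 34 = -170$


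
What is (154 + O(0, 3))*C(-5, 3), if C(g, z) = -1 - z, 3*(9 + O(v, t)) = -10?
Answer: -1700/3 ≈ -566.67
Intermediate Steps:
O(v, t) = -37/3 (O(v, t) = -9 + (1/3)*(-10) = -9 - 10/3 = -37/3)
(154 + O(0, 3))*C(-5, 3) = (154 - 37/3)*(-1 - 1*3) = 425*(-1 - 3)/3 = (425/3)*(-4) = -1700/3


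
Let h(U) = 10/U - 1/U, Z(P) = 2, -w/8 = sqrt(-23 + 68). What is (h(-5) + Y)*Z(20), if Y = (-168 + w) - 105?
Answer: -2748/5 - 48*sqrt(5) ≈ -656.93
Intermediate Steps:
w = -24*sqrt(5) (w = -8*sqrt(-23 + 68) = -24*sqrt(5) ≈ -53.666)
h(U) = 9/U
Y = -273 - 24*sqrt(5) (Y = (-168 - 24*sqrt(5)) - 105 = -273 - 24*sqrt(5) ≈ -326.67)
(h(-5) + Y)*Z(20) = (9/(-5) + (-273 - 24*sqrt(5)))*2 = (9*(-1/5) + (-273 - 24*sqrt(5)))*2 = (-9/5 + (-273 - 24*sqrt(5)))*2 = (-1374/5 - 24*sqrt(5))*2 = -2748/5 - 48*sqrt(5)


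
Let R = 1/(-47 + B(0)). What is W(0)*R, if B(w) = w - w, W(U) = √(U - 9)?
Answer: -3*I/47 ≈ -0.06383*I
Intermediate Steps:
W(U) = √(-9 + U)
B(w) = 0
R = -1/47 (R = 1/(-47 + 0) = 1/(-47) = -1/47 ≈ -0.021277)
W(0)*R = √(-9 + 0)*(-1/47) = √(-9)*(-1/47) = (3*I)*(-1/47) = -3*I/47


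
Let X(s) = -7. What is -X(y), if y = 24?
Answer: 7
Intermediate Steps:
-X(y) = -1*(-7) = 7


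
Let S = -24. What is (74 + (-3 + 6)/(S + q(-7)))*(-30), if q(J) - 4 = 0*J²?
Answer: -4431/2 ≈ -2215.5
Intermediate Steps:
q(J) = 4 (q(J) = 4 + 0*J² = 4 + 0 = 4)
(74 + (-3 + 6)/(S + q(-7)))*(-30) = (74 + (-3 + 6)/(-24 + 4))*(-30) = (74 + 3/(-20))*(-30) = (74 + 3*(-1/20))*(-30) = (74 - 3/20)*(-30) = (1477/20)*(-30) = -4431/2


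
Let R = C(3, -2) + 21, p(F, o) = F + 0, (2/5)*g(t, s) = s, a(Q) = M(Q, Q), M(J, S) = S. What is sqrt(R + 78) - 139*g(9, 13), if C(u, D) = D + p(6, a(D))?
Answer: -9035/2 + sqrt(103) ≈ -4507.4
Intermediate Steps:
a(Q) = Q
g(t, s) = 5*s/2
p(F, o) = F
C(u, D) = 6 + D (C(u, D) = D + 6 = 6 + D)
R = 25 (R = (6 - 2) + 21 = 4 + 21 = 25)
sqrt(R + 78) - 139*g(9, 13) = sqrt(25 + 78) - 695*13/2 = sqrt(103) - 139*65/2 = sqrt(103) - 9035/2 = -9035/2 + sqrt(103)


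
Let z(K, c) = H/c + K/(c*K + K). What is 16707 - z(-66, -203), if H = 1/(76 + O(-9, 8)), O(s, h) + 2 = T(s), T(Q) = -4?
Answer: 11989030338/717605 ≈ 16707.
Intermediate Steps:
O(s, h) = -6 (O(s, h) = -2 - 4 = -6)
H = 1/70 (H = 1/(76 - 6) = 1/70 ≈ 0.014286)
z(K, c) = 1/(70*c) + K/(K + K*c) (z(K, c) = 1/(70*c) + K/(c*K + K) = 1/(70*c) + K/(K*c + K) = 1/(70*c) + K/(K + K*c))
16707 - z(-66, -203) = 16707 - (1 + 71*(-203))/(70*(-203)*(1 - 203)) = 16707 - (-1)*(1 - 14413)/(70*203*(-202)) = 16707 - (-1)*(-1)*(-14412)/(70*203*202) = 16707 - 1*(-3603/717605) = 16707 + 3603/717605 = 11989030338/717605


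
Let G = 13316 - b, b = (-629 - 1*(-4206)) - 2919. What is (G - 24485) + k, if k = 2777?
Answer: -9050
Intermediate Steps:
b = 658 (b = (-629 + 4206) - 2919 = 3577 - 2919 = 658)
G = 12658 (G = 13316 - 1*658 = 13316 - 658 = 12658)
(G - 24485) + k = (12658 - 24485) + 2777 = -11827 + 2777 = -9050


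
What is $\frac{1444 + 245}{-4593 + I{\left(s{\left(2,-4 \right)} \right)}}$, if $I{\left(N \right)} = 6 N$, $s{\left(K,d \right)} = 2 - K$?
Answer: $- \frac{563}{1531} \approx -0.36773$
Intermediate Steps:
$\frac{1444 + 245}{-4593 + I{\left(s{\left(2,-4 \right)} \right)}} = \frac{1444 + 245}{-4593 + 6 \left(2 - 2\right)} = \frac{1689}{-4593 + 6 \left(2 - 2\right)} = \frac{1689}{-4593 + 6 \cdot 0} = \frac{1689}{-4593 + 0} = \frac{1689}{-4593} = 1689 \left(- \frac{1}{4593}\right) = - \frac{563}{1531}$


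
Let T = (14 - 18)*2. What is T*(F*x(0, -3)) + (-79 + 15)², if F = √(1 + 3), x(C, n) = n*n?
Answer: 3952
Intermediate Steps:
x(C, n) = n²
F = 2 (F = √4 = 2)
T = -8 (T = -4*2 = -8)
T*(F*x(0, -3)) + (-79 + 15)² = -16*(-3)² + (-79 + 15)² = -16*9 + (-64)² = -8*18 + 4096 = -144 + 4096 = 3952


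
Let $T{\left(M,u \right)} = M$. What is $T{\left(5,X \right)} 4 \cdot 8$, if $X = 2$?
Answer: $160$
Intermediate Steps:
$T{\left(5,X \right)} 4 \cdot 8 = 5 \cdot 4 \cdot 8 = 20 \cdot 8 = 160$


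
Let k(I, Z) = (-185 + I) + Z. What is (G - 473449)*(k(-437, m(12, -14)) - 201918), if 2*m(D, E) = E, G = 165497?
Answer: 62374753744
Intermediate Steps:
m(D, E) = E/2
k(I, Z) = -185 + I + Z
(G - 473449)*(k(-437, m(12, -14)) - 201918) = (165497 - 473449)*((-185 - 437 + (½)*(-14)) - 201918) = -307952*((-185 - 437 - 7) - 201918) = -307952*(-629 - 201918) = -307952*(-202547) = 62374753744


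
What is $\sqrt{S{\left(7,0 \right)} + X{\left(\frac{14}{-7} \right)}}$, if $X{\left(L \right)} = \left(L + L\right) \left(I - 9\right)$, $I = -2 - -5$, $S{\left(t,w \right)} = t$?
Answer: $\sqrt{31} \approx 5.5678$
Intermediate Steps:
$I = 3$ ($I = -2 + 5 = 3$)
$X{\left(L \right)} = - 12 L$ ($X{\left(L \right)} = \left(L + L\right) \left(3 - 9\right) = 2 L \left(-6\right) = - 12 L$)
$\sqrt{S{\left(7,0 \right)} + X{\left(\frac{14}{-7} \right)}} = \sqrt{7 - 12 \frac{14}{-7}} = \sqrt{7 - 12 \cdot 14 \left(- \frac{1}{7}\right)} = \sqrt{7 - -24} = \sqrt{7 + 24} = \sqrt{31}$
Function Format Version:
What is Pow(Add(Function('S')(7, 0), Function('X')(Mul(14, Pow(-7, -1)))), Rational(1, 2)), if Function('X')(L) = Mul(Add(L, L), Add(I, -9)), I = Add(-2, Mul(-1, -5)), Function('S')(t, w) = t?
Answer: Pow(31, Rational(1, 2)) ≈ 5.5678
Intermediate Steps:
I = 3 (I = Add(-2, 5) = 3)
Function('X')(L) = Mul(-12, L) (Function('X')(L) = Mul(Add(L, L), Add(3, -9)) = Mul(Mul(2, L), -6) = Mul(-12, L))
Pow(Add(Function('S')(7, 0), Function('X')(Mul(14, Pow(-7, -1)))), Rational(1, 2)) = Pow(Add(7, Mul(-12, Mul(14, Pow(-7, -1)))), Rational(1, 2)) = Pow(Add(7, Mul(-12, Mul(14, Rational(-1, 7)))), Rational(1, 2)) = Pow(Add(7, Mul(-12, -2)), Rational(1, 2)) = Pow(Add(7, 24), Rational(1, 2)) = Pow(31, Rational(1, 2))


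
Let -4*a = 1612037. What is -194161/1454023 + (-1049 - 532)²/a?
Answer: -14850671451569/2343938874851 ≈ -6.3358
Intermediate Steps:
a = -1612037/4 (a = -¼*1612037 = -1612037/4 ≈ -4.0301e+5)
-194161/1454023 + (-1049 - 532)²/a = -194161/1454023 + (-1049 - 532)²/(-1612037/4) = -194161*1/1454023 + (-1581)²*(-4/1612037) = -194161/1454023 + 2499561*(-4/1612037) = -194161/1454023 - 9998244/1612037 = -14850671451569/2343938874851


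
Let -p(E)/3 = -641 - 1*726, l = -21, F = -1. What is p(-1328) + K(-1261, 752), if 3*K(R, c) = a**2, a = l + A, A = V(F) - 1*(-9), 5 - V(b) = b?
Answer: 4113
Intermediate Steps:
V(b) = 5 - b
A = 15 (A = (5 - 1*(-1)) - 1*(-9) = (5 + 1) + 9 = 6 + 9 = 15)
p(E) = 4101 (p(E) = -3*(-641 - 1*726) = -3*(-641 - 726) = -3*(-1367) = 4101)
a = -6 (a = -21 + 15 = -6)
K(R, c) = 12 (K(R, c) = (1/3)*(-6)**2 = (1/3)*36 = 12)
p(-1328) + K(-1261, 752) = 4101 + 12 = 4113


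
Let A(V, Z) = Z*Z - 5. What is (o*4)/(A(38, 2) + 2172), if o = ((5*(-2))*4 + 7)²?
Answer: 4356/2171 ≈ 2.0064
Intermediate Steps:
A(V, Z) = -5 + Z² (A(V, Z) = Z² - 5 = -5 + Z²)
o = 1089 (o = (-10*4 + 7)² = (-40 + 7)² = (-33)² = 1089)
(o*4)/(A(38, 2) + 2172) = (1089*4)/((-5 + 2²) + 2172) = 4356/((-5 + 4) + 2172) = 4356/(-1 + 2172) = 4356/2171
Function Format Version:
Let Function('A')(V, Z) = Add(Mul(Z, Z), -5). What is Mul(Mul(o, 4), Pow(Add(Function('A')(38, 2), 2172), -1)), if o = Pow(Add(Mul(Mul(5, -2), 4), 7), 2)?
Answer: Rational(4356, 2171) ≈ 2.0064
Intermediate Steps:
Function('A')(V, Z) = Add(-5, Pow(Z, 2)) (Function('A')(V, Z) = Add(Pow(Z, 2), -5) = Add(-5, Pow(Z, 2)))
o = 1089 (o = Pow(Add(Mul(-10, 4), 7), 2) = Pow(Add(-40, 7), 2) = Pow(-33, 2) = 1089)
Mul(Mul(o, 4), Pow(Add(Function('A')(38, 2), 2172), -1)) = Mul(Mul(1089, 4), Pow(Add(Add(-5, Pow(2, 2)), 2172), -1)) = Mul(4356, Pow(Add(Add(-5, 4), 2172), -1)) = Mul(4356, Pow(Add(-1, 2172), -1)) = Mul(4356, Pow(2171, -1)) = Mul(4356, Rational(1, 2171)) = Rational(4356, 2171)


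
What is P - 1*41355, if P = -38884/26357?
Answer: -1090032619/26357 ≈ -41357.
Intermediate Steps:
P = -38884/26357 (P = -38884*1/26357 = -38884/26357 ≈ -1.4753)
P - 1*41355 = -38884/26357 - 1*41355 = -38884/26357 - 41355 = -1090032619/26357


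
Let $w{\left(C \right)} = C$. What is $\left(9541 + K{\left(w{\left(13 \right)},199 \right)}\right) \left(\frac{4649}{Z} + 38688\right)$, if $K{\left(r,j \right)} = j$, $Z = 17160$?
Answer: $\frac{323314785023}{858} \approx 3.7682 \cdot 10^{8}$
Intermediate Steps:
$\left(9541 + K{\left(w{\left(13 \right)},199 \right)}\right) \left(\frac{4649}{Z} + 38688\right) = \left(9541 + 199\right) \left(\frac{4649}{17160} + 38688\right) = 9740 \left(4649 \cdot \frac{1}{17160} + 38688\right) = 9740 \left(\frac{4649}{17160} + 38688\right) = 9740 \cdot \frac{663890729}{17160} = \frac{323314785023}{858}$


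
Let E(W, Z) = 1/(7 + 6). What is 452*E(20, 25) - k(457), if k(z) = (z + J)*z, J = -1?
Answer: -2708644/13 ≈ -2.0836e+5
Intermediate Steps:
E(W, Z) = 1/13
k(z) = z*(-1 + z) (k(z) = (z - 1)*z = (-1 + z)*z = z*(-1 + z))
452*E(20, 25) - k(457) = 452*(1/13) - 457*(-1 + 457) = 452/13 - 457*456 = 452/13 - 1*208392 = 452/13 - 208392 = -2708644/13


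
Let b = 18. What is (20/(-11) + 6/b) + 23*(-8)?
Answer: -6121/33 ≈ -185.48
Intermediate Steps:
(20/(-11) + 6/b) + 23*(-8) = (20/(-11) + 6/18) + 23*(-8) = (20*(-1/11) + 6*(1/18)) - 184 = (-20/11 + ⅓) - 184 = -49/33 - 184 = -6121/33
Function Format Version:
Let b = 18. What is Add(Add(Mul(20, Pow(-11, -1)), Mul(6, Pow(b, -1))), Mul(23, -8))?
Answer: Rational(-6121, 33) ≈ -185.48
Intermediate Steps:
Add(Add(Mul(20, Pow(-11, -1)), Mul(6, Pow(b, -1))), Mul(23, -8)) = Add(Add(Mul(20, Pow(-11, -1)), Mul(6, Pow(18, -1))), Mul(23, -8)) = Add(Add(Mul(20, Rational(-1, 11)), Mul(6, Rational(1, 18))), -184) = Add(Add(Rational(-20, 11), Rational(1, 3)), -184) = Add(Rational(-49, 33), -184) = Rational(-6121, 33)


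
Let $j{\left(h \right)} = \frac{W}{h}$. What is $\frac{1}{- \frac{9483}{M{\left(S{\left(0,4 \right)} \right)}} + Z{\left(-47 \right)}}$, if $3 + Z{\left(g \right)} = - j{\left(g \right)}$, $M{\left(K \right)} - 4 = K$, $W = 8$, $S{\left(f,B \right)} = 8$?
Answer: $- \frac{188}{149099} \approx -0.0012609$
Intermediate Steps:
$M{\left(K \right)} = 4 + K$
$j{\left(h \right)} = \frac{8}{h}$
$Z{\left(g \right)} = -3 - \frac{8}{g}$
$\frac{1}{- \frac{9483}{M{\left(S{\left(0,4 \right)} \right)}} + Z{\left(-47 \right)}} = \frac{1}{- \frac{9483}{4 + 8} - \left(3 + \frac{8}{-47}\right)} = \frac{1}{- \frac{9483}{12} - \frac{133}{47}} = \frac{1}{\left(-9483\right) \frac{1}{12} + \left(-3 + \frac{8}{47}\right)} = \frac{1}{- \frac{3161}{4} - \frac{133}{47}} = \frac{1}{- \frac{149099}{188}} = - \frac{188}{149099}$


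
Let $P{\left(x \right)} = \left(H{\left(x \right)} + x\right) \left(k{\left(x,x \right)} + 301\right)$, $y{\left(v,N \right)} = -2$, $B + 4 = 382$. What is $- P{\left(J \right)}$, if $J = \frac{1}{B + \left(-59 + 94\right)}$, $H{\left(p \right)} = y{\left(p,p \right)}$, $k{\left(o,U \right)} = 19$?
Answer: $\frac{264000}{413} \approx 639.23$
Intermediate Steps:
$B = 378$ ($B = -4 + 382 = 378$)
$H{\left(p \right)} = -2$
$J = \frac{1}{413}$ ($J = \frac{1}{378 + \left(-59 + 94\right)} = \frac{1}{378 + 35} = \frac{1}{413} \approx 0.0024213$)
$P{\left(x \right)} = -640 + 320 x$ ($P{\left(x \right)} = \left(-2 + x\right) \left(19 + 301\right) = \left(-2 + x\right) 320 = -640 + 320 x$)
$- P{\left(J \right)} = - (-640 + 320 \cdot \frac{1}{413}) = - (-640 + \frac{320}{413}) = \left(-1\right) \left(- \frac{264000}{413}\right) = \frac{264000}{413}$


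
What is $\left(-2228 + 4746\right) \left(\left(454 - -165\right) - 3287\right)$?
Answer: $-6718024$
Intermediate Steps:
$\left(-2228 + 4746\right) \left(\left(454 - -165\right) - 3287\right) = 2518 \left(\left(454 + 165\right) - 3287\right) = 2518 \left(619 - 3287\right) = 2518 \left(-2668\right) = -6718024$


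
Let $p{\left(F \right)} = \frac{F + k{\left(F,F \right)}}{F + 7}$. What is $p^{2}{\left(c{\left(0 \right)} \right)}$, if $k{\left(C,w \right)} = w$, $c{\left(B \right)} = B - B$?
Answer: $0$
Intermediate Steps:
$c{\left(B \right)} = 0$
$p{\left(F \right)} = \frac{2 F}{7 + F}$ ($p{\left(F \right)} = \frac{F + F}{F + 7} = \frac{2 F}{7 + F}$)
$p^{2}{\left(c{\left(0 \right)} \right)} = \left(2 \cdot 0 \frac{1}{7 + 0}\right)^{2} = \left(2 \cdot 0 \cdot \frac{1}{7}\right)^{2} = 0^{2} = 0$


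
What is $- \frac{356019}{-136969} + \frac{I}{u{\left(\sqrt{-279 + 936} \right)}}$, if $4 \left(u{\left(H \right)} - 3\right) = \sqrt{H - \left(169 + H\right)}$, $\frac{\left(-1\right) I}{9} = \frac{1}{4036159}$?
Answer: $\frac{449765068918965}{173035371228223} + \frac{468 i}{1263317767} \approx 2.5993 + 3.7045 \cdot 10^{-7} i$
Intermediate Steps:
$I = - \frac{9}{4036159} \approx -2.2298 \cdot 10^{-6}$
$u{\left(H \right)} = 3 + \frac{13 i}{4}$ ($u{\left(H \right)} = 3 + \frac{\sqrt{H - \left(169 + H\right)}}{4} = 3 + \frac{\sqrt{-169}}{4} = 3 + \frac{13 i}{4}$)
$- \frac{356019}{-136969} + \frac{I}{u{\left(\sqrt{-279 + 936} \right)}} = - \frac{356019}{-136969} - \frac{9}{4036159 \left(3 + \frac{13 i}{4}\right)} = \left(-356019\right) \left(- \frac{1}{136969}\right) - \frac{9 \frac{16 \left(3 - \frac{13 i}{4}\right)}{313}}{4036159} = \frac{356019}{136969} - \frac{144 \left(3 - \frac{13 i}{4}\right)}{1263317767}$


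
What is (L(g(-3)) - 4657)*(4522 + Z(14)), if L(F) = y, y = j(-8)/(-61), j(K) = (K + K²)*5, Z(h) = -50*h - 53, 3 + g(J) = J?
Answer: -1071741533/61 ≈ -1.7570e+7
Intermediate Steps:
g(J) = -3 + J
Z(h) = -53 - 50*h
j(K) = 5*K + 5*K²
y = -280/61 (y = (5*(-8)*(1 - 8))/(-61) = (5*(-8)*(-7))*(-1/61) = 280*(-1/61) = -280/61 ≈ -4.5902)
L(F) = -280/61
(L(g(-3)) - 4657)*(4522 + Z(14)) = (-280/61 - 4657)*(4522 + (-53 - 50*14)) = -284357*(4522 + (-53 - 700))/61 = -284357*(4522 - 753)/61 = -284357/61*3769 = -1071741533/61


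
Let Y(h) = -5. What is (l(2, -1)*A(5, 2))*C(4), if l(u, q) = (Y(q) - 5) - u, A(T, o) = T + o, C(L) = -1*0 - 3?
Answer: 252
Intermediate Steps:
C(L) = -3 (C(L) = 0 - 3 = -3)
l(u, q) = -10 - u (l(u, q) = (-5 - 5) - u = -10 - u)
(l(2, -1)*A(5, 2))*C(4) = ((-10 - 1*2)*(5 + 2))*(-3) = ((-10 - 2)*7)*(-3) = -12*7*(-3) = -84*(-3) = 252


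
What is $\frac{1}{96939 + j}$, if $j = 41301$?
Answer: $\frac{1}{138240} \approx 7.2338 \cdot 10^{-6}$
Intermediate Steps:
$\frac{1}{96939 + j} = \frac{1}{96939 + 41301} = \frac{1}{138240}$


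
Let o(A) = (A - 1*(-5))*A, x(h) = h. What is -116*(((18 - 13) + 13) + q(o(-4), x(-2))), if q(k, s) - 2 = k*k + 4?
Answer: -4640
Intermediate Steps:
o(A) = A*(5 + A) (o(A) = (A + 5)*A = (5 + A)*A = A*(5 + A))
q(k, s) = 6 + k**2 (q(k, s) = 2 + (k*k + 4) = 2 + (k**2 + 4) = 2 + (4 + k**2) = 6 + k**2)
-116*(((18 - 13) + 13) + q(o(-4), x(-2))) = -116*(((18 - 13) + 13) + (6 + (-4*(5 - 4))**2)) = -116*((5 + 13) + (6 + (-4*1)**2)) = -116*(18 + (6 + (-4)**2)) = -116*(18 + (6 + 16)) = -116*(18 + 22) = -116*40 = -4640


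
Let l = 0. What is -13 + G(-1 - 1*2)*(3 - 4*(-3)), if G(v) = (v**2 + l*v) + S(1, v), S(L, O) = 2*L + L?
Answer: 167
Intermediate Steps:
S(L, O) = 3*L
G(v) = 3 + v**2 (G(v) = (v**2 + 0*v) + 3*1 = (v**2 + 0) + 3 = v**2 + 3 = 3 + v**2)
-13 + G(-1 - 1*2)*(3 - 4*(-3)) = -13 + (3 + (-1 - 1*2)**2)*(3 - 4*(-3)) = -13 + (3 + (-1 - 2)**2)*(3 + 12) = -13 + (3 + (-3)**2)*15 = -13 + (3 + 9)*15 = -13 + 12*15 = -13 + 180 = 167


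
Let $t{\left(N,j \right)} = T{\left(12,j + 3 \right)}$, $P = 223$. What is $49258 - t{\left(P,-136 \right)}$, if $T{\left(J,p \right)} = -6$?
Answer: $49264$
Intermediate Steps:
$t{\left(N,j \right)} = -6$
$49258 - t{\left(P,-136 \right)} = 49258 - -6 = 49258 + 6 = 49264$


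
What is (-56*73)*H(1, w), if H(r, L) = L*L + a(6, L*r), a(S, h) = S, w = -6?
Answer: -171696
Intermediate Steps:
H(r, L) = 6 + L² (H(r, L) = L*L + 6 = L² + 6 = 6 + L²)
(-56*73)*H(1, w) = (-56*73)*(6 + (-6)²) = -4088*(6 + 36) = -4088*42 = -171696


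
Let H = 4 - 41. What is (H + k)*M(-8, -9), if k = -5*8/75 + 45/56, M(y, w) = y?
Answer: 30853/105 ≈ 293.84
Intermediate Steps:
H = -37
k = 227/840 (k = -40*1/75 + 45*(1/56) = -8/15 + 45/56 = 227/840 ≈ 0.27024)
(H + k)*M(-8, -9) = (-37 + 227/840)*(-8) = -30853/840*(-8) = 30853/105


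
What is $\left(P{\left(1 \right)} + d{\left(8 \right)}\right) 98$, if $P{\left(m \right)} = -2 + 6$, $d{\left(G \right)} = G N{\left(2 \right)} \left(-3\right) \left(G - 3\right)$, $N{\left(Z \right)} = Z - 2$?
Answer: $392$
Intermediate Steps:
$N{\left(Z \right)} = -2 + Z$
$d{\left(G \right)} = 0$ ($d{\left(G \right)} = G \left(-2 + 2\right) \left(-3\right) \left(G - 3\right) = G 0 \left(-3\right) \left(-3 + G\right) = 0 \left(-3\right) \left(-3 + G\right) = 0 \left(-3 + G\right) = 0$)
$P{\left(m \right)} = 4$
$\left(P{\left(1 \right)} + d{\left(8 \right)}\right) 98 = \left(4 + 0\right) 98 = 4 \cdot 98 = 392$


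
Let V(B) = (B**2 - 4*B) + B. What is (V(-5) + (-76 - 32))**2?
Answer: 4624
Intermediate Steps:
V(B) = B**2 - 3*B
(V(-5) + (-76 - 32))**2 = (-5*(-3 - 5) + (-76 - 32))**2 = (-5*(-8) - 108)**2 = (40 - 108)**2 = (-68)**2 = 4624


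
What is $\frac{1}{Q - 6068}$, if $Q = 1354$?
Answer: $- \frac{1}{4714} \approx -0.00021213$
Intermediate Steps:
$\frac{1}{Q - 6068} = \frac{1}{1354 - 6068} = \frac{1}{-4714} = - \frac{1}{4714}$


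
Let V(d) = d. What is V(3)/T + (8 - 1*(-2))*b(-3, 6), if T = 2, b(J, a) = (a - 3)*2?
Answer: 123/2 ≈ 61.500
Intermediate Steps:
b(J, a) = -6 + 2*a (b(J, a) = (-3 + a)*2 = -6 + 2*a)
V(3)/T + (8 - 1*(-2))*b(-3, 6) = 3/2 + (8 - 1*(-2))*(-6 + 2*6) = 3*(½) + (8 + 2)*(-6 + 12) = 3/2 + 10*6 = 3/2 + 60 = 123/2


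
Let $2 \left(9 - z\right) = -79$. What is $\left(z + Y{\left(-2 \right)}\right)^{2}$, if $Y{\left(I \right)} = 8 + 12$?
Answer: $\frac{18769}{4} \approx 4692.3$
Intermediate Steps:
$Y{\left(I \right)} = 20$
$z = \frac{97}{2}$ ($z = 9 - - \frac{79}{2} = 9 + \frac{79}{2} = \frac{97}{2} \approx 48.5$)
$\left(z + Y{\left(-2 \right)}\right)^{2} = \left(\frac{97}{2} + 20\right)^{2} = \left(\frac{137}{2}\right)^{2} = \frac{18769}{4}$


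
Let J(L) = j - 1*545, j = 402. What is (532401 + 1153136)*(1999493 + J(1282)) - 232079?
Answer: 3369978168871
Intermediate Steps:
J(L) = -143 (J(L) = 402 - 1*545 = 402 - 545 = -143)
(532401 + 1153136)*(1999493 + J(1282)) - 232079 = (532401 + 1153136)*(1999493 - 143) - 232079 = 1685537*1999350 - 232079 = 3369978400950 - 232079 = 3369978168871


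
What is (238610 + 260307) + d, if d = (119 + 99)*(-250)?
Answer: 444417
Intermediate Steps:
d = -54500 (d = 218*(-250) = -54500)
(238610 + 260307) + d = (238610 + 260307) - 54500 = 498917 - 54500 = 444417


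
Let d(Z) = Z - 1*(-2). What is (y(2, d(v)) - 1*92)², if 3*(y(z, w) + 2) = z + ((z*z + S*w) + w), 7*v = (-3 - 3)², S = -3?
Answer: 4129024/441 ≈ 9362.9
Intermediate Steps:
v = 36/7 (v = (-3 - 3)²/7 = (⅐)*(-6)² = (⅐)*36 = 36/7 ≈ 5.1429)
d(Z) = 2 + Z (d(Z) = Z + 2 = 2 + Z)
y(z, w) = -2 - 2*w/3 + z/3 + z²/3 (y(z, w) = -2 + (z + ((z*z - 3*w) + w))/3 = -2 + (z + ((z² - 3*w) + w))/3 = -2 + (z + (z² - 2*w))/3 = -2 + (z + z² - 2*w)/3 = -2 + (-2*w/3 + z/3 + z²/3) = -2 - 2*w/3 + z/3 + z²/3)
(y(2, d(v)) - 1*92)² = ((-2 - 2*(2 + 36/7)/3 + (⅓)*2 + (⅓)*2²) - 1*92)² = ((-2 - ⅔*50/7 + ⅔ + (⅓)*4) - 92)² = ((-2 - 100/21 + ⅔ + 4/3) - 92)² = (-100/21 - 92)² = (-2032/21)² = 4129024/441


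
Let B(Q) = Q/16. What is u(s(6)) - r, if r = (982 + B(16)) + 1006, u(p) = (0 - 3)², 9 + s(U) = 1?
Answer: -1980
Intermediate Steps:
B(Q) = Q/16 (B(Q) = Q*(1/16) = Q/16)
s(U) = -8 (s(U) = -9 + 1 = -8)
u(p) = 9 (u(p) = (-3)² = 9)
r = 1989 (r = (982 + (1/16)*16) + 1006 = (982 + 1) + 1006 = 983 + 1006 = 1989)
u(s(6)) - r = 9 - 1*1989 = 9 - 1989 = -1980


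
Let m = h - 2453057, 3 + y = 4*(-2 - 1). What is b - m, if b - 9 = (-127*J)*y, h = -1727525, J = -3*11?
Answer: 4117726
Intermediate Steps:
J = -33
y = -15 (y = -3 + 4*(-2 - 1) = -3 + 4*(-3) = -3 - 12 = -15)
m = -4180582 (m = -1727525 - 2453057 = -4180582)
b = -62856 (b = 9 - 127*(-33)*(-15) = 9 + 4191*(-15) = 9 - 62865 = -62856)
b - m = -62856 - 1*(-4180582) = -62856 + 4180582 = 4117726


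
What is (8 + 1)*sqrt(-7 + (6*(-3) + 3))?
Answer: 9*I*sqrt(22) ≈ 42.214*I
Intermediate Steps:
(8 + 1)*sqrt(-7 + (6*(-3) + 3)) = 9*sqrt(-7 + (-18 + 3)) = 9*sqrt(-7 - 15) = 9*sqrt(-22) = 9*(I*sqrt(22)) = 9*I*sqrt(22)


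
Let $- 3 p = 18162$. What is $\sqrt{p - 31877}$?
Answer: $i \sqrt{37931} \approx 194.76 i$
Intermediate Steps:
$p = -6054$ ($p = \left(- \frac{1}{3}\right) 18162 = -6054$)
$\sqrt{p - 31877} = \sqrt{-6054 - 31877} = \sqrt{-37931} = i \sqrt{37931}$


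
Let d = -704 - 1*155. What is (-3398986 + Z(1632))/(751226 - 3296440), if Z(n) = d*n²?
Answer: 1145640101/1272607 ≈ 900.23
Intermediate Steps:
d = -859 (d = -704 - 155 = -859)
Z(n) = -859*n²
(-3398986 + Z(1632))/(751226 - 3296440) = (-3398986 - 859*1632²)/(751226 - 3296440) = (-3398986 - 859*2663424)/(-2545214) = (-3398986 - 2287881216)*(-1/2545214) = -2291280202*(-1/2545214) = 1145640101/1272607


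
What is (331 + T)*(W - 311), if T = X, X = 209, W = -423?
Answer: -396360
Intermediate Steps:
T = 209
(331 + T)*(W - 311) = (331 + 209)*(-423 - 311) = 540*(-734) = -396360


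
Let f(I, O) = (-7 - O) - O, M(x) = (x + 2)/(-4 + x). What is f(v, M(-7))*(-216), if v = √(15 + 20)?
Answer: 18792/11 ≈ 1708.4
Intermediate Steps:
M(x) = (2 + x)/(-4 + x)
v = √35 ≈ 5.9161
f(I, O) = -7 - 2*O
f(v, M(-7))*(-216) = (-7 - 2*(2 - 7)/(-4 - 7))*(-216) = (-7 - 2*(-5)/(-11))*(-216) = (-7 - (-2)*(-5)/11)*(-216) = (-7 - 2*5/11)*(-216) = (-7 - 10/11)*(-216) = -87/11*(-216) = 18792/11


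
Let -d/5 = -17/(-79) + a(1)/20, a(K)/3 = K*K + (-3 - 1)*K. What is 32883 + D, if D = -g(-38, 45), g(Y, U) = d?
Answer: 10390657/316 ≈ 32882.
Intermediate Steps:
a(K) = -12*K + 3*K² (a(K) = 3*(K*K + (-3 - 1)*K) = 3*(K² - 4*K) = -12*K + 3*K²)
d = 371/316 (d = -5*(-17/(-79) + (3*1*(-4 + 1))/20) = -5*(-17*(-1/79) + (3*1*(-3))*(1/20)) = -5*(17/79 - 9*1/20) = -5*(17/79 - 9/20) = -5*(-371/1580) = 371/316 ≈ 1.1741)
g(Y, U) = 371/316
D = -371/316 (D = -1*371/316 = -371/316 ≈ -1.1741)
32883 + D = 32883 - 371/316 = 10390657/316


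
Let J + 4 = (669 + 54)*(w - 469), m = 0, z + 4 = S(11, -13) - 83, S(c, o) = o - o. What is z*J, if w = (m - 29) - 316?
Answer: 51201762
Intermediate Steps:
S(c, o) = 0
z = -87 (z = -4 + (0 - 83) = -4 - 83 = -87)
w = -345 (w = (0 - 29) - 316 = -29 - 316 = -345)
J = -588526 (J = -4 + (669 + 54)*(-345 - 469) = -4 + 723*(-814) = -4 - 588522 = -588526)
z*J = -87*(-588526) = 51201762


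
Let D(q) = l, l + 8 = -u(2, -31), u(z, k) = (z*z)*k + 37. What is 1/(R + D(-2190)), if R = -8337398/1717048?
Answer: 858524/63654697 ≈ 0.013487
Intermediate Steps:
u(z, k) = 37 + k*z² (u(z, k) = z²*k + 37 = k*z² + 37 = 37 + k*z²)
l = 79 (l = -8 - (37 - 31*2²) = -8 - (37 - 31*4) = -8 - (37 - 124) = -8 - 1*(-87) = -8 + 87 = 79)
D(q) = 79
R = -4168699/858524 (R = -8337398*1/1717048 = -4168699/858524 ≈ -4.8557)
1/(R + D(-2190)) = 1/(-4168699/858524 + 79) = 1/(63654697/858524) = 858524/63654697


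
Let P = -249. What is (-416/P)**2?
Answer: 173056/62001 ≈ 2.7912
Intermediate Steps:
(-416/P)**2 = (-416/(-249))**2 = (-416*(-1/249))**2 = (416/249)**2 = 173056/62001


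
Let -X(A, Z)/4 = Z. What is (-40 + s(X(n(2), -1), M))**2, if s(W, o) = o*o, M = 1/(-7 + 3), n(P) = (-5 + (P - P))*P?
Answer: 408321/256 ≈ 1595.0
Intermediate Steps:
n(P) = -5*P (n(P) = (-5 + 0)*P = -5*P)
X(A, Z) = -4*Z
M = -1/4 (M = 1/(-4) = -1/4 ≈ -0.25000)
s(W, o) = o**2
(-40 + s(X(n(2), -1), M))**2 = (-40 + (-1/4)**2)**2 = (-40 + 1/16)**2 = (-639/16)**2 = 408321/256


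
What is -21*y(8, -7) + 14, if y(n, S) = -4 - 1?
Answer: 119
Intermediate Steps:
y(n, S) = -5
-21*y(8, -7) + 14 = -21*(-5) + 14 = 105 + 14 = 119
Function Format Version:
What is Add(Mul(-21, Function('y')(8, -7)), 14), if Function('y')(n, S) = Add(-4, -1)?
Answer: 119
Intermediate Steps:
Function('y')(n, S) = -5
Add(Mul(-21, Function('y')(8, -7)), 14) = Add(Mul(-21, -5), 14) = Add(105, 14) = 119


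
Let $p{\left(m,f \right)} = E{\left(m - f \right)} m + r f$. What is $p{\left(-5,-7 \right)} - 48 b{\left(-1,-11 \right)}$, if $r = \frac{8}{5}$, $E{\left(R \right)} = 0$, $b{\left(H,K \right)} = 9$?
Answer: $- \frac{2216}{5} \approx -443.2$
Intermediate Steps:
$r = \frac{8}{5}$ ($r = 8 \cdot \frac{1}{5} = \frac{8}{5} \approx 1.6$)
$p{\left(m,f \right)} = \frac{8 f}{5}$ ($p{\left(m,f \right)} = 0 m + \frac{8 f}{5} = 0 + \frac{8 f}{5} = \frac{8 f}{5}$)
$p{\left(-5,-7 \right)} - 48 b{\left(-1,-11 \right)} = \frac{8}{5} \left(-7\right) - 432 = - \frac{56}{5} - 432 = - \frac{2216}{5}$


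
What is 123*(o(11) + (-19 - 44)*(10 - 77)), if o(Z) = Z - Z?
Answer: 519183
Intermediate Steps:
o(Z) = 0
123*(o(11) + (-19 - 44)*(10 - 77)) = 123*(0 + (-19 - 44)*(10 - 77)) = 123*(0 - 63*(-67)) = 123*(0 + 4221) = 123*4221 = 519183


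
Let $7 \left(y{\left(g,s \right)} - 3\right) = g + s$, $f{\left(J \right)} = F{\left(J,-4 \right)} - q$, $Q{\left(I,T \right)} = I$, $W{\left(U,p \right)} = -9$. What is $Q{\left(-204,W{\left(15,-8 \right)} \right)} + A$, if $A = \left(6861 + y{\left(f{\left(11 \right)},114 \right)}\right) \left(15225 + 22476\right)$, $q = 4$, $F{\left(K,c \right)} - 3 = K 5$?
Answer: $259684284$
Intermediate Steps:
$F{\left(K,c \right)} = 3 + 5 K$ ($F{\left(K,c \right)} = 3 + K 5 = 3 + 5 K$)
$f{\left(J \right)} = -1 + 5 J$ ($f{\left(J \right)} = \left(3 + 5 J\right) - 4 = -1 + 5 J$)
$y{\left(g,s \right)} = 3 + \frac{g}{7} + \frac{s}{7}$ ($y{\left(g,s \right)} = 3 + \frac{g + s}{7} = 3 + \left(\frac{g}{7} + \frac{s}{7}\right) = 3 + \frac{g}{7} + \frac{s}{7}$)
$A = 259684488$ ($A = \left(6861 + \left(3 + \frac{-1 + 5 \cdot 11}{7} + \frac{1}{7} \cdot 114\right)\right) \left(15225 + 22476\right) = \left(6861 + \left(3 + \frac{-1 + 55}{7} + \frac{114}{7}\right)\right) 37701 = \left(6861 + \left(3 + \frac{1}{7} \cdot 54 + \frac{114}{7}\right)\right) 37701 = \left(6861 + \left(3 + \frac{54}{7} + \frac{114}{7}\right)\right) 37701 = \left(6861 + 27\right) 37701 = 6888 \cdot 37701 = 259684488$)
$Q{\left(-204,W{\left(15,-8 \right)} \right)} + A = -204 + 259684488 = 259684284$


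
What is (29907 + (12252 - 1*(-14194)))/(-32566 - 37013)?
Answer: -56353/69579 ≈ -0.80991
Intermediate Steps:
(29907 + (12252 - 1*(-14194)))/(-32566 - 37013) = (29907 + (12252 + 14194))/(-69579) = (29907 + 26446)*(-1/69579) = 56353*(-1/69579) = -56353/69579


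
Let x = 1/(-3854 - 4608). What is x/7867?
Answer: -1/66570554 ≈ -1.5022e-8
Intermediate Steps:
x = -1/8462 (x = 1/(-8462) = -1/8462 ≈ -0.00011818)
x/7867 = -1/8462/7867 = -1/8462*1/7867 = -1/66570554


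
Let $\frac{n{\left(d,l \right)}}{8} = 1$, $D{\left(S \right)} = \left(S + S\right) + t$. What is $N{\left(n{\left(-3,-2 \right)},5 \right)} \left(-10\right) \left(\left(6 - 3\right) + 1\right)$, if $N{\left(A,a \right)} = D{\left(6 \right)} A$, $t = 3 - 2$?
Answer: $-4160$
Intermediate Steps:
$t = 1$
$D{\left(S \right)} = 1 + 2 S$ ($D{\left(S \right)} = \left(S + S\right) + 1 = 2 S + 1 = 1 + 2 S$)
$n{\left(d,l \right)} = 8$ ($n{\left(d,l \right)} = 8 \cdot 1 = 8$)
$N{\left(A,a \right)} = 13 A$ ($N{\left(A,a \right)} = \left(1 + 2 \cdot 6\right) A = \left(1 + 12\right) A = 13 A$)
$N{\left(n{\left(-3,-2 \right)},5 \right)} \left(-10\right) \left(\left(6 - 3\right) + 1\right) = 13 \cdot 8 \left(-10\right) \left(\left(6 - 3\right) + 1\right) = 104 \left(-10\right) \left(3 + 1\right) = \left(-1040\right) 4 = -4160$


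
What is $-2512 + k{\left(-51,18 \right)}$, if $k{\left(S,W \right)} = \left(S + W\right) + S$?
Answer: $-2596$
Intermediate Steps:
$k{\left(S,W \right)} = W + 2 S$
$-2512 + k{\left(-51,18 \right)} = -2512 + \left(18 + 2 \left(-51\right)\right) = -2512 + \left(18 - 102\right) = -2512 - 84 = -2596$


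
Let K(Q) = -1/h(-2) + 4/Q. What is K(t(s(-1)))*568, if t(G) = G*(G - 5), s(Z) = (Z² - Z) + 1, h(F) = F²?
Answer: -1562/3 ≈ -520.67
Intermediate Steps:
s(Z) = 1 + Z² - Z
t(G) = G*(-5 + G)
K(Q) = -¼ + 4/Q (K(Q) = -1/((-2)²) + 4/Q = -1/4 + 4/Q = -1*¼ + 4/Q = -¼ + 4/Q)
K(t(s(-1)))*568 = ((16 - (1 + (-1)² - 1*(-1))*(-5 + (1 + (-1)² - 1*(-1))))/(4*(((1 + (-1)² - 1*(-1))*(-5 + (1 + (-1)² - 1*(-1)))))))*568 = ((16 - (1 + 1 + 1)*(-5 + (1 + 1 + 1)))/(4*(((1 + 1 + 1)*(-5 + (1 + 1 + 1))))))*568 = ((16 - 3*(-5 + 3))/(4*((3*(-5 + 3)))))*568 = ((16 - 3*(-2))/(4*((3*(-2)))))*568 = ((¼)*(16 - 1*(-6))/(-6))*568 = ((¼)*(-⅙)*(16 + 6))*568 = ((¼)*(-⅙)*22)*568 = -11/12*568 = -1562/3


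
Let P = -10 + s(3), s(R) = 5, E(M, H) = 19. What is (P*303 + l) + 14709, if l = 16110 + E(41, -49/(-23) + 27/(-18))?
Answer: 29323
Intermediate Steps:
l = 16129 (l = 16110 + 19 = 16129)
P = -5 (P = -10 + 5 = -5)
(P*303 + l) + 14709 = (-5*303 + 16129) + 14709 = (-1515 + 16129) + 14709 = 14614 + 14709 = 29323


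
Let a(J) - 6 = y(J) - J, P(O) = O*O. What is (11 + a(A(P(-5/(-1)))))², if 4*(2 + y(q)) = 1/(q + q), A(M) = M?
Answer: 3996001/40000 ≈ 99.900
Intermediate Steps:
P(O) = O²
y(q) = -2 + 1/(8*q) (y(q) = -2 + 1/(4*(q + q)) = -2 + 1/(4*((2*q))) = -2 + (1/(2*q))/4 = -2 + 1/(8*q))
a(J) = 4 - J + 1/(8*J) (a(J) = 6 + ((-2 + 1/(8*J)) - J) = 6 + (-2 - J + 1/(8*J)) = 4 - J + 1/(8*J))
(11 + a(A(P(-5/(-1)))))² = (11 + (4 - (-5/(-1))² + 1/(8*((-5/(-1))²))))² = (11 + (4 - (-5*(-1))² + 1/(8*((-5*(-1))²))))² = (11 + (4 - 1*5² + 1/(8*(5²))))² = (11 + (4 - 1*25 + (⅛)/25))² = (11 + (4 - 25 + (⅛)*(1/25)))² = (11 + (4 - 25 + 1/200))² = (11 - 4199/200)² = (-1999/200)² = 3996001/40000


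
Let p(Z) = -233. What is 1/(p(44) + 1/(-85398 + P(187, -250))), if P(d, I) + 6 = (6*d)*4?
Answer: -80916/18853429 ≈ -0.0042918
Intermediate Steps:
P(d, I) = -6 + 24*d (P(d, I) = -6 + (6*d)*4 = -6 + 24*d)
1/(p(44) + 1/(-85398 + P(187, -250))) = 1/(-233 + 1/(-85398 + (-6 + 24*187))) = 1/(-233 + 1/(-85398 + (-6 + 4488))) = 1/(-233 + 1/(-85398 + 4482)) = 1/(-233 + 1/(-80916)) = 1/(-233 - 1/80916) = 1/(-18853429/80916) = -80916/18853429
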